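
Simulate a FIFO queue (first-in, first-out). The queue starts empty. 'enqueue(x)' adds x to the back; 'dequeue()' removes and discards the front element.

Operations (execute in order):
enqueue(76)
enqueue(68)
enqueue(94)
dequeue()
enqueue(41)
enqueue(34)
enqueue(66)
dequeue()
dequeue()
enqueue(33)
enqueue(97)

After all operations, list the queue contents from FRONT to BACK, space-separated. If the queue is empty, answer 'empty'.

Answer: 41 34 66 33 97

Derivation:
enqueue(76): [76]
enqueue(68): [76, 68]
enqueue(94): [76, 68, 94]
dequeue(): [68, 94]
enqueue(41): [68, 94, 41]
enqueue(34): [68, 94, 41, 34]
enqueue(66): [68, 94, 41, 34, 66]
dequeue(): [94, 41, 34, 66]
dequeue(): [41, 34, 66]
enqueue(33): [41, 34, 66, 33]
enqueue(97): [41, 34, 66, 33, 97]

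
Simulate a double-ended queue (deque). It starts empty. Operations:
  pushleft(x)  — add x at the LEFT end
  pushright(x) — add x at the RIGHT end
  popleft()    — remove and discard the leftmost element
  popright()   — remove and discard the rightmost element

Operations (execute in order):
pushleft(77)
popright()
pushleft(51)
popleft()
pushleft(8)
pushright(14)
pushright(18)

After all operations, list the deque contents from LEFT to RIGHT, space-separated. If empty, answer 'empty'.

pushleft(77): [77]
popright(): []
pushleft(51): [51]
popleft(): []
pushleft(8): [8]
pushright(14): [8, 14]
pushright(18): [8, 14, 18]

Answer: 8 14 18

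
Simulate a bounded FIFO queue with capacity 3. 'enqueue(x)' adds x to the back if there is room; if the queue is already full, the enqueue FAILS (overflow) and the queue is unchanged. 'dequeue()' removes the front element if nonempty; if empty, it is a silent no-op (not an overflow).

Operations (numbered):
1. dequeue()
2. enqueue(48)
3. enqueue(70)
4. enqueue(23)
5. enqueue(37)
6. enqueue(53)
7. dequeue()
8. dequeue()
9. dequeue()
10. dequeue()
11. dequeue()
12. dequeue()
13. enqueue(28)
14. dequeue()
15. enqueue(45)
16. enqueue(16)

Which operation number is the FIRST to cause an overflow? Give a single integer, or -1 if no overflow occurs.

Answer: 5

Derivation:
1. dequeue(): empty, no-op, size=0
2. enqueue(48): size=1
3. enqueue(70): size=2
4. enqueue(23): size=3
5. enqueue(37): size=3=cap → OVERFLOW (fail)
6. enqueue(53): size=3=cap → OVERFLOW (fail)
7. dequeue(): size=2
8. dequeue(): size=1
9. dequeue(): size=0
10. dequeue(): empty, no-op, size=0
11. dequeue(): empty, no-op, size=0
12. dequeue(): empty, no-op, size=0
13. enqueue(28): size=1
14. dequeue(): size=0
15. enqueue(45): size=1
16. enqueue(16): size=2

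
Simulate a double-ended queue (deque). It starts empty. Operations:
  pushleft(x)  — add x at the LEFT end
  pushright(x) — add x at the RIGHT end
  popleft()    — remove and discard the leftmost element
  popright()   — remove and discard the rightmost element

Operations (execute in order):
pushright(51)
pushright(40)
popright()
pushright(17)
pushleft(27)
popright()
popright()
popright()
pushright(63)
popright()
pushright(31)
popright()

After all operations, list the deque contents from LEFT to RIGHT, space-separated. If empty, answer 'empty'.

Answer: empty

Derivation:
pushright(51): [51]
pushright(40): [51, 40]
popright(): [51]
pushright(17): [51, 17]
pushleft(27): [27, 51, 17]
popright(): [27, 51]
popright(): [27]
popright(): []
pushright(63): [63]
popright(): []
pushright(31): [31]
popright(): []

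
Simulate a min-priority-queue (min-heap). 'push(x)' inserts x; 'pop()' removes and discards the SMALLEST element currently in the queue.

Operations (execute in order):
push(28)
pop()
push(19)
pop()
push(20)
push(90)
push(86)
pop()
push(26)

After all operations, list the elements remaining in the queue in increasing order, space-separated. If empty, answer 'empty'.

push(28): heap contents = [28]
pop() → 28: heap contents = []
push(19): heap contents = [19]
pop() → 19: heap contents = []
push(20): heap contents = [20]
push(90): heap contents = [20, 90]
push(86): heap contents = [20, 86, 90]
pop() → 20: heap contents = [86, 90]
push(26): heap contents = [26, 86, 90]

Answer: 26 86 90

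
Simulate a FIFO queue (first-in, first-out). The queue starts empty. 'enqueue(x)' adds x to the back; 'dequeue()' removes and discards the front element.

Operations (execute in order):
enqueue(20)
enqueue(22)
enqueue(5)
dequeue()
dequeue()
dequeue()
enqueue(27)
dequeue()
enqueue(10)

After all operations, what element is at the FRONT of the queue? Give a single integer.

Answer: 10

Derivation:
enqueue(20): queue = [20]
enqueue(22): queue = [20, 22]
enqueue(5): queue = [20, 22, 5]
dequeue(): queue = [22, 5]
dequeue(): queue = [5]
dequeue(): queue = []
enqueue(27): queue = [27]
dequeue(): queue = []
enqueue(10): queue = [10]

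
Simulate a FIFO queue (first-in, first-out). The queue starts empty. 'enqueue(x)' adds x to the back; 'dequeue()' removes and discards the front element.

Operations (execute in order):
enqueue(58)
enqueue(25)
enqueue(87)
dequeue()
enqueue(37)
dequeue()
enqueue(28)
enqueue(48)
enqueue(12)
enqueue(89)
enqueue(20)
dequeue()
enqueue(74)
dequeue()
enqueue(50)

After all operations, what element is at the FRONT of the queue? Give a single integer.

Answer: 28

Derivation:
enqueue(58): queue = [58]
enqueue(25): queue = [58, 25]
enqueue(87): queue = [58, 25, 87]
dequeue(): queue = [25, 87]
enqueue(37): queue = [25, 87, 37]
dequeue(): queue = [87, 37]
enqueue(28): queue = [87, 37, 28]
enqueue(48): queue = [87, 37, 28, 48]
enqueue(12): queue = [87, 37, 28, 48, 12]
enqueue(89): queue = [87, 37, 28, 48, 12, 89]
enqueue(20): queue = [87, 37, 28, 48, 12, 89, 20]
dequeue(): queue = [37, 28, 48, 12, 89, 20]
enqueue(74): queue = [37, 28, 48, 12, 89, 20, 74]
dequeue(): queue = [28, 48, 12, 89, 20, 74]
enqueue(50): queue = [28, 48, 12, 89, 20, 74, 50]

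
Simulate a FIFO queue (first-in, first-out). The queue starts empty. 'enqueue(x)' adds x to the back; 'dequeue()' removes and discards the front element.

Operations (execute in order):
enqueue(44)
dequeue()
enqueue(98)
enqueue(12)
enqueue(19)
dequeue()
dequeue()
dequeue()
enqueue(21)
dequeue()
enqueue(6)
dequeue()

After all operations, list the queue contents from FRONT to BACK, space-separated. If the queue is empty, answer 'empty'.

Answer: empty

Derivation:
enqueue(44): [44]
dequeue(): []
enqueue(98): [98]
enqueue(12): [98, 12]
enqueue(19): [98, 12, 19]
dequeue(): [12, 19]
dequeue(): [19]
dequeue(): []
enqueue(21): [21]
dequeue(): []
enqueue(6): [6]
dequeue(): []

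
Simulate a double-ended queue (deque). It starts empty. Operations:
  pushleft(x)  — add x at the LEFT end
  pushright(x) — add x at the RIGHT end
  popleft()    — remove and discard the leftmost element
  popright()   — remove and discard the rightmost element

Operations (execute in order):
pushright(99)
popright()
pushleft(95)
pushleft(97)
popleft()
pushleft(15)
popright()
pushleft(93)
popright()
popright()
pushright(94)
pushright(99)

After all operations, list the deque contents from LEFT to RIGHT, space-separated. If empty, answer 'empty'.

pushright(99): [99]
popright(): []
pushleft(95): [95]
pushleft(97): [97, 95]
popleft(): [95]
pushleft(15): [15, 95]
popright(): [15]
pushleft(93): [93, 15]
popright(): [93]
popright(): []
pushright(94): [94]
pushright(99): [94, 99]

Answer: 94 99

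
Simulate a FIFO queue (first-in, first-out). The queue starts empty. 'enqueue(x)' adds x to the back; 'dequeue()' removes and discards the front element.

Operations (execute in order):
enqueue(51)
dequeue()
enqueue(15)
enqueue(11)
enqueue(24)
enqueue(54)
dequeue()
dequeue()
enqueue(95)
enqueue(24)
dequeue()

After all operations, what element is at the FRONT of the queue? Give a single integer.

enqueue(51): queue = [51]
dequeue(): queue = []
enqueue(15): queue = [15]
enqueue(11): queue = [15, 11]
enqueue(24): queue = [15, 11, 24]
enqueue(54): queue = [15, 11, 24, 54]
dequeue(): queue = [11, 24, 54]
dequeue(): queue = [24, 54]
enqueue(95): queue = [24, 54, 95]
enqueue(24): queue = [24, 54, 95, 24]
dequeue(): queue = [54, 95, 24]

Answer: 54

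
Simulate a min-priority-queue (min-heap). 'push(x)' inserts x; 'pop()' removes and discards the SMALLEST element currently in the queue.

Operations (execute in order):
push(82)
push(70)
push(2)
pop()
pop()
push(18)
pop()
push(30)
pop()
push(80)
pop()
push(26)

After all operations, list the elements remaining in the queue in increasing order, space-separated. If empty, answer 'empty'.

push(82): heap contents = [82]
push(70): heap contents = [70, 82]
push(2): heap contents = [2, 70, 82]
pop() → 2: heap contents = [70, 82]
pop() → 70: heap contents = [82]
push(18): heap contents = [18, 82]
pop() → 18: heap contents = [82]
push(30): heap contents = [30, 82]
pop() → 30: heap contents = [82]
push(80): heap contents = [80, 82]
pop() → 80: heap contents = [82]
push(26): heap contents = [26, 82]

Answer: 26 82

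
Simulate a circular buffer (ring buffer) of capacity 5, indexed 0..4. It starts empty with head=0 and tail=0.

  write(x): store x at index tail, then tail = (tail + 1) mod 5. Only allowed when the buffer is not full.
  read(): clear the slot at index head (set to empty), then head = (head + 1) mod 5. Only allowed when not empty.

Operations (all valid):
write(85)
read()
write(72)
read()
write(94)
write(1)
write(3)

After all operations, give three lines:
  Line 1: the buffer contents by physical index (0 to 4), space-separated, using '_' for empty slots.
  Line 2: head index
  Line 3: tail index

Answer: _ _ 94 1 3
2
0

Derivation:
write(85): buf=[85 _ _ _ _], head=0, tail=1, size=1
read(): buf=[_ _ _ _ _], head=1, tail=1, size=0
write(72): buf=[_ 72 _ _ _], head=1, tail=2, size=1
read(): buf=[_ _ _ _ _], head=2, tail=2, size=0
write(94): buf=[_ _ 94 _ _], head=2, tail=3, size=1
write(1): buf=[_ _ 94 1 _], head=2, tail=4, size=2
write(3): buf=[_ _ 94 1 3], head=2, tail=0, size=3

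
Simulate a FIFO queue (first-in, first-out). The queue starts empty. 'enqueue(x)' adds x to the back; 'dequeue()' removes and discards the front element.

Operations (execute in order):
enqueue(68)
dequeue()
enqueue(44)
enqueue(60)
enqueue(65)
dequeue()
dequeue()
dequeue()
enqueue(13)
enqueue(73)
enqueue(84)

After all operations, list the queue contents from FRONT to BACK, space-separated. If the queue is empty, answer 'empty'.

enqueue(68): [68]
dequeue(): []
enqueue(44): [44]
enqueue(60): [44, 60]
enqueue(65): [44, 60, 65]
dequeue(): [60, 65]
dequeue(): [65]
dequeue(): []
enqueue(13): [13]
enqueue(73): [13, 73]
enqueue(84): [13, 73, 84]

Answer: 13 73 84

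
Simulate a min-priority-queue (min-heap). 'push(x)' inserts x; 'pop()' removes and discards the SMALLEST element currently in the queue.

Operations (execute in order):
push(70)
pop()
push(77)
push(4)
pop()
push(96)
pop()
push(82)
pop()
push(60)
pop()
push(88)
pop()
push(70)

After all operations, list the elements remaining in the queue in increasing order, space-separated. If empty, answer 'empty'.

push(70): heap contents = [70]
pop() → 70: heap contents = []
push(77): heap contents = [77]
push(4): heap contents = [4, 77]
pop() → 4: heap contents = [77]
push(96): heap contents = [77, 96]
pop() → 77: heap contents = [96]
push(82): heap contents = [82, 96]
pop() → 82: heap contents = [96]
push(60): heap contents = [60, 96]
pop() → 60: heap contents = [96]
push(88): heap contents = [88, 96]
pop() → 88: heap contents = [96]
push(70): heap contents = [70, 96]

Answer: 70 96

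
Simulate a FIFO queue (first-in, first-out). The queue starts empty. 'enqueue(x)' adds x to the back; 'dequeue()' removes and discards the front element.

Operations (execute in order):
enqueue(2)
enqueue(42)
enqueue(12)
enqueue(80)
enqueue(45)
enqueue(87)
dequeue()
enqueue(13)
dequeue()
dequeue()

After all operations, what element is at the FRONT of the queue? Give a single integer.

enqueue(2): queue = [2]
enqueue(42): queue = [2, 42]
enqueue(12): queue = [2, 42, 12]
enqueue(80): queue = [2, 42, 12, 80]
enqueue(45): queue = [2, 42, 12, 80, 45]
enqueue(87): queue = [2, 42, 12, 80, 45, 87]
dequeue(): queue = [42, 12, 80, 45, 87]
enqueue(13): queue = [42, 12, 80, 45, 87, 13]
dequeue(): queue = [12, 80, 45, 87, 13]
dequeue(): queue = [80, 45, 87, 13]

Answer: 80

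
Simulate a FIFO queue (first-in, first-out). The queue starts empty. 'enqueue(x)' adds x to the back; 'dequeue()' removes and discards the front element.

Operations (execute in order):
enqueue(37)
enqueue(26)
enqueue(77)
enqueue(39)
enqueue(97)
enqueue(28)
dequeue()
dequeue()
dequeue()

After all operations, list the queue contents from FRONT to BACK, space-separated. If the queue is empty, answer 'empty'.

Answer: 39 97 28

Derivation:
enqueue(37): [37]
enqueue(26): [37, 26]
enqueue(77): [37, 26, 77]
enqueue(39): [37, 26, 77, 39]
enqueue(97): [37, 26, 77, 39, 97]
enqueue(28): [37, 26, 77, 39, 97, 28]
dequeue(): [26, 77, 39, 97, 28]
dequeue(): [77, 39, 97, 28]
dequeue(): [39, 97, 28]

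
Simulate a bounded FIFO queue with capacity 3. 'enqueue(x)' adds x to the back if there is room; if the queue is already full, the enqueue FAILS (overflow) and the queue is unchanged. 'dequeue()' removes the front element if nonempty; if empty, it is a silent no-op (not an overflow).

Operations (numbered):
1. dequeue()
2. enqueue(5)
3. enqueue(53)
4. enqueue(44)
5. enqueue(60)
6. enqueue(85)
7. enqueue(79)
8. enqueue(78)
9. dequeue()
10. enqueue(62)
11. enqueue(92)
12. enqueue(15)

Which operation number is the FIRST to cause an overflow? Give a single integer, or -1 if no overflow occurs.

Answer: 5

Derivation:
1. dequeue(): empty, no-op, size=0
2. enqueue(5): size=1
3. enqueue(53): size=2
4. enqueue(44): size=3
5. enqueue(60): size=3=cap → OVERFLOW (fail)
6. enqueue(85): size=3=cap → OVERFLOW (fail)
7. enqueue(79): size=3=cap → OVERFLOW (fail)
8. enqueue(78): size=3=cap → OVERFLOW (fail)
9. dequeue(): size=2
10. enqueue(62): size=3
11. enqueue(92): size=3=cap → OVERFLOW (fail)
12. enqueue(15): size=3=cap → OVERFLOW (fail)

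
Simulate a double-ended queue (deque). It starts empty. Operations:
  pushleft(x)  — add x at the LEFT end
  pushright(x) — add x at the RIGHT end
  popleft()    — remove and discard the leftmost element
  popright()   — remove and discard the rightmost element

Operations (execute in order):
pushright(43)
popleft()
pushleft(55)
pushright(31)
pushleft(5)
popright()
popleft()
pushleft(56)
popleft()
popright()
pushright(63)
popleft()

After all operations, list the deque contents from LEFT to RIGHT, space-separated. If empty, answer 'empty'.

Answer: empty

Derivation:
pushright(43): [43]
popleft(): []
pushleft(55): [55]
pushright(31): [55, 31]
pushleft(5): [5, 55, 31]
popright(): [5, 55]
popleft(): [55]
pushleft(56): [56, 55]
popleft(): [55]
popright(): []
pushright(63): [63]
popleft(): []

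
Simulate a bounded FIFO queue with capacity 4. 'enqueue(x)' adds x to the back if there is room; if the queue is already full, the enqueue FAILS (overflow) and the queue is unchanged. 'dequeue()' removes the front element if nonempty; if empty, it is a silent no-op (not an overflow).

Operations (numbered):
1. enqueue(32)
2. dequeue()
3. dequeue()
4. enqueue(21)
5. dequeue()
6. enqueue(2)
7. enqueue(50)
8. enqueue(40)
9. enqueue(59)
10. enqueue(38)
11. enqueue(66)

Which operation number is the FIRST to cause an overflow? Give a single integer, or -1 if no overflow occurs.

Answer: 10

Derivation:
1. enqueue(32): size=1
2. dequeue(): size=0
3. dequeue(): empty, no-op, size=0
4. enqueue(21): size=1
5. dequeue(): size=0
6. enqueue(2): size=1
7. enqueue(50): size=2
8. enqueue(40): size=3
9. enqueue(59): size=4
10. enqueue(38): size=4=cap → OVERFLOW (fail)
11. enqueue(66): size=4=cap → OVERFLOW (fail)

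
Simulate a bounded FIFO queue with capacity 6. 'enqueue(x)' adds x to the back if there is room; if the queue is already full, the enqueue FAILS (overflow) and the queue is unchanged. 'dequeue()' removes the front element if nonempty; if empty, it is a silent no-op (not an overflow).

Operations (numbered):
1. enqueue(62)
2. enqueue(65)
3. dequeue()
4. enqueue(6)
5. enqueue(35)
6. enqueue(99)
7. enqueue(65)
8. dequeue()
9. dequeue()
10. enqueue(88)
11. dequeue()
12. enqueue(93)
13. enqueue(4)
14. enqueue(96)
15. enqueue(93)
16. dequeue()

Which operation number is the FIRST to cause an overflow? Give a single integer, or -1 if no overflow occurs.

Answer: 15

Derivation:
1. enqueue(62): size=1
2. enqueue(65): size=2
3. dequeue(): size=1
4. enqueue(6): size=2
5. enqueue(35): size=3
6. enqueue(99): size=4
7. enqueue(65): size=5
8. dequeue(): size=4
9. dequeue(): size=3
10. enqueue(88): size=4
11. dequeue(): size=3
12. enqueue(93): size=4
13. enqueue(4): size=5
14. enqueue(96): size=6
15. enqueue(93): size=6=cap → OVERFLOW (fail)
16. dequeue(): size=5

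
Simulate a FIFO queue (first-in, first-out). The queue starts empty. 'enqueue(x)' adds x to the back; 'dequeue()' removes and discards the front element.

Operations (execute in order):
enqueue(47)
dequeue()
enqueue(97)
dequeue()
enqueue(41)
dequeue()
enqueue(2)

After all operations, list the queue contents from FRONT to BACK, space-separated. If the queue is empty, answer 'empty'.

enqueue(47): [47]
dequeue(): []
enqueue(97): [97]
dequeue(): []
enqueue(41): [41]
dequeue(): []
enqueue(2): [2]

Answer: 2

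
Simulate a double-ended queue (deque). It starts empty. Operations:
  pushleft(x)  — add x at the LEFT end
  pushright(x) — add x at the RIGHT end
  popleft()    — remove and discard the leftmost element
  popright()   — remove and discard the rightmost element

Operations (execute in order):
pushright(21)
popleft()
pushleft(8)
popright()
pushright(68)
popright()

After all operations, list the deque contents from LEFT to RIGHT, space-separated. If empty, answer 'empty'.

pushright(21): [21]
popleft(): []
pushleft(8): [8]
popright(): []
pushright(68): [68]
popright(): []

Answer: empty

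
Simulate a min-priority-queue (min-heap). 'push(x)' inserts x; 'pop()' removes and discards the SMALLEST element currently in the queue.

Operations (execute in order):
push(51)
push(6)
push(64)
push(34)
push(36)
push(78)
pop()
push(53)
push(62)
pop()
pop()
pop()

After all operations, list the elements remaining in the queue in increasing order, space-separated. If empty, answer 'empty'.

push(51): heap contents = [51]
push(6): heap contents = [6, 51]
push(64): heap contents = [6, 51, 64]
push(34): heap contents = [6, 34, 51, 64]
push(36): heap contents = [6, 34, 36, 51, 64]
push(78): heap contents = [6, 34, 36, 51, 64, 78]
pop() → 6: heap contents = [34, 36, 51, 64, 78]
push(53): heap contents = [34, 36, 51, 53, 64, 78]
push(62): heap contents = [34, 36, 51, 53, 62, 64, 78]
pop() → 34: heap contents = [36, 51, 53, 62, 64, 78]
pop() → 36: heap contents = [51, 53, 62, 64, 78]
pop() → 51: heap contents = [53, 62, 64, 78]

Answer: 53 62 64 78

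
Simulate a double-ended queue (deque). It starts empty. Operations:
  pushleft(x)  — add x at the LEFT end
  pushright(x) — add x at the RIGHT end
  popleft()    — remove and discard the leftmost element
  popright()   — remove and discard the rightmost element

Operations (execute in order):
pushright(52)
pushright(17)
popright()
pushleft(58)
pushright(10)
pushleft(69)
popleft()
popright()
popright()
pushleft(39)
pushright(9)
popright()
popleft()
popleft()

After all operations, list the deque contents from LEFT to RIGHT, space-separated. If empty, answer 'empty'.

pushright(52): [52]
pushright(17): [52, 17]
popright(): [52]
pushleft(58): [58, 52]
pushright(10): [58, 52, 10]
pushleft(69): [69, 58, 52, 10]
popleft(): [58, 52, 10]
popright(): [58, 52]
popright(): [58]
pushleft(39): [39, 58]
pushright(9): [39, 58, 9]
popright(): [39, 58]
popleft(): [58]
popleft(): []

Answer: empty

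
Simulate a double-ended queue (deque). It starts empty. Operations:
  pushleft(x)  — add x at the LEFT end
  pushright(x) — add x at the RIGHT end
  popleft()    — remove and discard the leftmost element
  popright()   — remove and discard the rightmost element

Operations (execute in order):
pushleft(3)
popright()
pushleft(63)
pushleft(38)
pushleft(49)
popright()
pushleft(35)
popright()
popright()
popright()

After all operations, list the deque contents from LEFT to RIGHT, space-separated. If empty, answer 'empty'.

Answer: empty

Derivation:
pushleft(3): [3]
popright(): []
pushleft(63): [63]
pushleft(38): [38, 63]
pushleft(49): [49, 38, 63]
popright(): [49, 38]
pushleft(35): [35, 49, 38]
popright(): [35, 49]
popright(): [35]
popright(): []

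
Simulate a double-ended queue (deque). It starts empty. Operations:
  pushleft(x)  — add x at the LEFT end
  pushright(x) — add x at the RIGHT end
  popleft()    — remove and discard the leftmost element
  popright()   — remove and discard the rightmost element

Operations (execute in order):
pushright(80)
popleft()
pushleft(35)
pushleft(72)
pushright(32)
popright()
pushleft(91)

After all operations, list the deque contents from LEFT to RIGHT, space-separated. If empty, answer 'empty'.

pushright(80): [80]
popleft(): []
pushleft(35): [35]
pushleft(72): [72, 35]
pushright(32): [72, 35, 32]
popright(): [72, 35]
pushleft(91): [91, 72, 35]

Answer: 91 72 35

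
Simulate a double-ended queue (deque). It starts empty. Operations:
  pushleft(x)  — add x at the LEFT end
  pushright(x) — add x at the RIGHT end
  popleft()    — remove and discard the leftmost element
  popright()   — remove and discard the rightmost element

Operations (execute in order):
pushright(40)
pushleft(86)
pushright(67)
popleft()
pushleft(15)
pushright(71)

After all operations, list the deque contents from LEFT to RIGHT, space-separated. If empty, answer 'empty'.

Answer: 15 40 67 71

Derivation:
pushright(40): [40]
pushleft(86): [86, 40]
pushright(67): [86, 40, 67]
popleft(): [40, 67]
pushleft(15): [15, 40, 67]
pushright(71): [15, 40, 67, 71]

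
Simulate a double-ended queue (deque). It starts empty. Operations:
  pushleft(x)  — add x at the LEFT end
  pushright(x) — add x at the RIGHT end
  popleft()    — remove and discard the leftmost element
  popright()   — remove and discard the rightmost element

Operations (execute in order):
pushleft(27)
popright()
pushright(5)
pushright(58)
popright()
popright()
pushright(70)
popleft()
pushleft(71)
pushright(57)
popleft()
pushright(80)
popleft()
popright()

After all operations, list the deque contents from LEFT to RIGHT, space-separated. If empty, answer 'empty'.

Answer: empty

Derivation:
pushleft(27): [27]
popright(): []
pushright(5): [5]
pushright(58): [5, 58]
popright(): [5]
popright(): []
pushright(70): [70]
popleft(): []
pushleft(71): [71]
pushright(57): [71, 57]
popleft(): [57]
pushright(80): [57, 80]
popleft(): [80]
popright(): []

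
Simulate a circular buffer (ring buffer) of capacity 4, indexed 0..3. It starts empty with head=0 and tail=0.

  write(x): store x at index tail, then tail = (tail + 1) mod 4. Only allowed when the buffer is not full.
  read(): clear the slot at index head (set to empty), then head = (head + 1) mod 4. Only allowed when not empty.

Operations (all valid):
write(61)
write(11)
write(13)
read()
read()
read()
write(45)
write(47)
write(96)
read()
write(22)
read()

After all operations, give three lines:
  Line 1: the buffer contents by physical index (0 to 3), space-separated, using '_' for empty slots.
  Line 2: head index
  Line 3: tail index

write(61): buf=[61 _ _ _], head=0, tail=1, size=1
write(11): buf=[61 11 _ _], head=0, tail=2, size=2
write(13): buf=[61 11 13 _], head=0, tail=3, size=3
read(): buf=[_ 11 13 _], head=1, tail=3, size=2
read(): buf=[_ _ 13 _], head=2, tail=3, size=1
read(): buf=[_ _ _ _], head=3, tail=3, size=0
write(45): buf=[_ _ _ 45], head=3, tail=0, size=1
write(47): buf=[47 _ _ 45], head=3, tail=1, size=2
write(96): buf=[47 96 _ 45], head=3, tail=2, size=3
read(): buf=[47 96 _ _], head=0, tail=2, size=2
write(22): buf=[47 96 22 _], head=0, tail=3, size=3
read(): buf=[_ 96 22 _], head=1, tail=3, size=2

Answer: _ 96 22 _
1
3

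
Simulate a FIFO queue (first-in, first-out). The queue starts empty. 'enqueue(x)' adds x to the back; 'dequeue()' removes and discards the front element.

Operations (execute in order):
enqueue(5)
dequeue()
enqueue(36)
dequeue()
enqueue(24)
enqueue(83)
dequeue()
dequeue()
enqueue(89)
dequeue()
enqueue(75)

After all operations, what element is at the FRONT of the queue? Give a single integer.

Answer: 75

Derivation:
enqueue(5): queue = [5]
dequeue(): queue = []
enqueue(36): queue = [36]
dequeue(): queue = []
enqueue(24): queue = [24]
enqueue(83): queue = [24, 83]
dequeue(): queue = [83]
dequeue(): queue = []
enqueue(89): queue = [89]
dequeue(): queue = []
enqueue(75): queue = [75]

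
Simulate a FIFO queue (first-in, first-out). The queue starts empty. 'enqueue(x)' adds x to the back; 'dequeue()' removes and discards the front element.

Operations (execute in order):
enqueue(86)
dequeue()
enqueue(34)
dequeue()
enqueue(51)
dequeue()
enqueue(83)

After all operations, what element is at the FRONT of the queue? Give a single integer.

enqueue(86): queue = [86]
dequeue(): queue = []
enqueue(34): queue = [34]
dequeue(): queue = []
enqueue(51): queue = [51]
dequeue(): queue = []
enqueue(83): queue = [83]

Answer: 83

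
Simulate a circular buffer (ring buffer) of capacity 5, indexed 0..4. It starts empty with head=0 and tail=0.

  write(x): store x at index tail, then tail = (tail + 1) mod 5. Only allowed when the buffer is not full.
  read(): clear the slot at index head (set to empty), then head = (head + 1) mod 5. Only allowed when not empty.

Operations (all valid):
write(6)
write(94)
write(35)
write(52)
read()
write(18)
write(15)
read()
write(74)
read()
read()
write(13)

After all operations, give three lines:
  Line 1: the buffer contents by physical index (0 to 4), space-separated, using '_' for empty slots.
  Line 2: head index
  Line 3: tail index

write(6): buf=[6 _ _ _ _], head=0, tail=1, size=1
write(94): buf=[6 94 _ _ _], head=0, tail=2, size=2
write(35): buf=[6 94 35 _ _], head=0, tail=3, size=3
write(52): buf=[6 94 35 52 _], head=0, tail=4, size=4
read(): buf=[_ 94 35 52 _], head=1, tail=4, size=3
write(18): buf=[_ 94 35 52 18], head=1, tail=0, size=4
write(15): buf=[15 94 35 52 18], head=1, tail=1, size=5
read(): buf=[15 _ 35 52 18], head=2, tail=1, size=4
write(74): buf=[15 74 35 52 18], head=2, tail=2, size=5
read(): buf=[15 74 _ 52 18], head=3, tail=2, size=4
read(): buf=[15 74 _ _ 18], head=4, tail=2, size=3
write(13): buf=[15 74 13 _ 18], head=4, tail=3, size=4

Answer: 15 74 13 _ 18
4
3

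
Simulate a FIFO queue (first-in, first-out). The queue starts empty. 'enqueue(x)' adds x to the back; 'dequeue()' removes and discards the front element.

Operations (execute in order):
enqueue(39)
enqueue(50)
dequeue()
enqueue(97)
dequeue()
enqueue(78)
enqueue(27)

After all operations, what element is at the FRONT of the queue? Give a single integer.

enqueue(39): queue = [39]
enqueue(50): queue = [39, 50]
dequeue(): queue = [50]
enqueue(97): queue = [50, 97]
dequeue(): queue = [97]
enqueue(78): queue = [97, 78]
enqueue(27): queue = [97, 78, 27]

Answer: 97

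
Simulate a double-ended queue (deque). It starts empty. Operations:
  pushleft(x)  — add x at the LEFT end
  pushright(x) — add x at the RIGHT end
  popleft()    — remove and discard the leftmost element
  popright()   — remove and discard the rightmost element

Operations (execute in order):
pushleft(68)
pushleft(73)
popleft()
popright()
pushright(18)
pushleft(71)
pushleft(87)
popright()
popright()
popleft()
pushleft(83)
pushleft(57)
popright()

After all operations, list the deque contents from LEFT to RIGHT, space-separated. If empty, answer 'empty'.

pushleft(68): [68]
pushleft(73): [73, 68]
popleft(): [68]
popright(): []
pushright(18): [18]
pushleft(71): [71, 18]
pushleft(87): [87, 71, 18]
popright(): [87, 71]
popright(): [87]
popleft(): []
pushleft(83): [83]
pushleft(57): [57, 83]
popright(): [57]

Answer: 57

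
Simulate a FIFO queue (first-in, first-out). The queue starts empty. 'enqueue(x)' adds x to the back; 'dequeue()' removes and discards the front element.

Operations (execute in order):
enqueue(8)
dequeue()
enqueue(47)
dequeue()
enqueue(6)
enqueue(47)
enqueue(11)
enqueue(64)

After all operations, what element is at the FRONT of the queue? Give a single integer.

Answer: 6

Derivation:
enqueue(8): queue = [8]
dequeue(): queue = []
enqueue(47): queue = [47]
dequeue(): queue = []
enqueue(6): queue = [6]
enqueue(47): queue = [6, 47]
enqueue(11): queue = [6, 47, 11]
enqueue(64): queue = [6, 47, 11, 64]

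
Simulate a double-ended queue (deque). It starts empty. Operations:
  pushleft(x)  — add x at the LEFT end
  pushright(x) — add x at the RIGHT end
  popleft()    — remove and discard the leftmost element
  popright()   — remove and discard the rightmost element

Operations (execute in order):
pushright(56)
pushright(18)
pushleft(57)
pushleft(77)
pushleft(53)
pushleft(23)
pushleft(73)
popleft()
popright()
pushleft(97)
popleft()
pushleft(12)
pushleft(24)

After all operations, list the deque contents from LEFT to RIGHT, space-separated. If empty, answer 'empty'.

pushright(56): [56]
pushright(18): [56, 18]
pushleft(57): [57, 56, 18]
pushleft(77): [77, 57, 56, 18]
pushleft(53): [53, 77, 57, 56, 18]
pushleft(23): [23, 53, 77, 57, 56, 18]
pushleft(73): [73, 23, 53, 77, 57, 56, 18]
popleft(): [23, 53, 77, 57, 56, 18]
popright(): [23, 53, 77, 57, 56]
pushleft(97): [97, 23, 53, 77, 57, 56]
popleft(): [23, 53, 77, 57, 56]
pushleft(12): [12, 23, 53, 77, 57, 56]
pushleft(24): [24, 12, 23, 53, 77, 57, 56]

Answer: 24 12 23 53 77 57 56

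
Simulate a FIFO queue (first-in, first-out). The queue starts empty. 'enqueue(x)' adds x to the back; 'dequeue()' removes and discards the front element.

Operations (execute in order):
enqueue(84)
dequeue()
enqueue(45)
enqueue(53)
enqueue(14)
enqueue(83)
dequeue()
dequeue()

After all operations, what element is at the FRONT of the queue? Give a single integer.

Answer: 14

Derivation:
enqueue(84): queue = [84]
dequeue(): queue = []
enqueue(45): queue = [45]
enqueue(53): queue = [45, 53]
enqueue(14): queue = [45, 53, 14]
enqueue(83): queue = [45, 53, 14, 83]
dequeue(): queue = [53, 14, 83]
dequeue(): queue = [14, 83]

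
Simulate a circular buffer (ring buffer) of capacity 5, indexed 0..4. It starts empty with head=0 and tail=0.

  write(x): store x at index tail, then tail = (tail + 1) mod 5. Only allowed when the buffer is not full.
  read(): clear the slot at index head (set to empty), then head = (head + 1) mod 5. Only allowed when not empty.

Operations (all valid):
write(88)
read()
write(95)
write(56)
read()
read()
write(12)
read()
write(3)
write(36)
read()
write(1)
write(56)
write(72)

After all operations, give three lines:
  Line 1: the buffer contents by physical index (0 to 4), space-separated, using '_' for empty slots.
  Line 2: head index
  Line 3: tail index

Answer: 36 1 56 72 _
0
4

Derivation:
write(88): buf=[88 _ _ _ _], head=0, tail=1, size=1
read(): buf=[_ _ _ _ _], head=1, tail=1, size=0
write(95): buf=[_ 95 _ _ _], head=1, tail=2, size=1
write(56): buf=[_ 95 56 _ _], head=1, tail=3, size=2
read(): buf=[_ _ 56 _ _], head=2, tail=3, size=1
read(): buf=[_ _ _ _ _], head=3, tail=3, size=0
write(12): buf=[_ _ _ 12 _], head=3, tail=4, size=1
read(): buf=[_ _ _ _ _], head=4, tail=4, size=0
write(3): buf=[_ _ _ _ 3], head=4, tail=0, size=1
write(36): buf=[36 _ _ _ 3], head=4, tail=1, size=2
read(): buf=[36 _ _ _ _], head=0, tail=1, size=1
write(1): buf=[36 1 _ _ _], head=0, tail=2, size=2
write(56): buf=[36 1 56 _ _], head=0, tail=3, size=3
write(72): buf=[36 1 56 72 _], head=0, tail=4, size=4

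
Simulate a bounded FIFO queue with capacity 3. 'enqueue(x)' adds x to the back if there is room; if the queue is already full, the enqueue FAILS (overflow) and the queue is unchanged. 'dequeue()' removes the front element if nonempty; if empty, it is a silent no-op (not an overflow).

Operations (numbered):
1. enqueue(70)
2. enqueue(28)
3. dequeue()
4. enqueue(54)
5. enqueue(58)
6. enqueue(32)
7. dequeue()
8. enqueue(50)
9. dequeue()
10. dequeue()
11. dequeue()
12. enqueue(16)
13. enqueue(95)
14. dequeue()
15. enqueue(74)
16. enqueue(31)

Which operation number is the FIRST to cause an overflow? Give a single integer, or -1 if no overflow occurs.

Answer: 6

Derivation:
1. enqueue(70): size=1
2. enqueue(28): size=2
3. dequeue(): size=1
4. enqueue(54): size=2
5. enqueue(58): size=3
6. enqueue(32): size=3=cap → OVERFLOW (fail)
7. dequeue(): size=2
8. enqueue(50): size=3
9. dequeue(): size=2
10. dequeue(): size=1
11. dequeue(): size=0
12. enqueue(16): size=1
13. enqueue(95): size=2
14. dequeue(): size=1
15. enqueue(74): size=2
16. enqueue(31): size=3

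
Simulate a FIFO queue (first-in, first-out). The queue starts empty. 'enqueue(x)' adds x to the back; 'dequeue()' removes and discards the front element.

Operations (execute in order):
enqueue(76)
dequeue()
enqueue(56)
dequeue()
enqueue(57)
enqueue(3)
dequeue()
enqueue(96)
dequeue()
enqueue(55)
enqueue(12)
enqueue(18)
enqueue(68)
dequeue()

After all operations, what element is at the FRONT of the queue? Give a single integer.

enqueue(76): queue = [76]
dequeue(): queue = []
enqueue(56): queue = [56]
dequeue(): queue = []
enqueue(57): queue = [57]
enqueue(3): queue = [57, 3]
dequeue(): queue = [3]
enqueue(96): queue = [3, 96]
dequeue(): queue = [96]
enqueue(55): queue = [96, 55]
enqueue(12): queue = [96, 55, 12]
enqueue(18): queue = [96, 55, 12, 18]
enqueue(68): queue = [96, 55, 12, 18, 68]
dequeue(): queue = [55, 12, 18, 68]

Answer: 55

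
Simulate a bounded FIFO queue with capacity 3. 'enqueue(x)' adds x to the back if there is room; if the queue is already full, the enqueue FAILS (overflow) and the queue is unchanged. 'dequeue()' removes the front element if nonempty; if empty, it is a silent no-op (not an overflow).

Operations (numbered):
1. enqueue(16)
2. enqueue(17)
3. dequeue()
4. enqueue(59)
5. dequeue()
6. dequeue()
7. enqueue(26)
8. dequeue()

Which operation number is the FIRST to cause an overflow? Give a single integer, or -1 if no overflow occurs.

Answer: -1

Derivation:
1. enqueue(16): size=1
2. enqueue(17): size=2
3. dequeue(): size=1
4. enqueue(59): size=2
5. dequeue(): size=1
6. dequeue(): size=0
7. enqueue(26): size=1
8. dequeue(): size=0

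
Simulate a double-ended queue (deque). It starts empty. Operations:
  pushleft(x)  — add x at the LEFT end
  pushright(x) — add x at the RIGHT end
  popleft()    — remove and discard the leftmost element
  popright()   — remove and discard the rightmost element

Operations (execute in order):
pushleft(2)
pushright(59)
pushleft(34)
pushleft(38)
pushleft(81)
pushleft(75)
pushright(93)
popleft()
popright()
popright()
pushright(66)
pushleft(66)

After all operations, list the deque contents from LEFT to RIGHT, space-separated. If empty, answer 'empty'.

Answer: 66 81 38 34 2 66

Derivation:
pushleft(2): [2]
pushright(59): [2, 59]
pushleft(34): [34, 2, 59]
pushleft(38): [38, 34, 2, 59]
pushleft(81): [81, 38, 34, 2, 59]
pushleft(75): [75, 81, 38, 34, 2, 59]
pushright(93): [75, 81, 38, 34, 2, 59, 93]
popleft(): [81, 38, 34, 2, 59, 93]
popright(): [81, 38, 34, 2, 59]
popright(): [81, 38, 34, 2]
pushright(66): [81, 38, 34, 2, 66]
pushleft(66): [66, 81, 38, 34, 2, 66]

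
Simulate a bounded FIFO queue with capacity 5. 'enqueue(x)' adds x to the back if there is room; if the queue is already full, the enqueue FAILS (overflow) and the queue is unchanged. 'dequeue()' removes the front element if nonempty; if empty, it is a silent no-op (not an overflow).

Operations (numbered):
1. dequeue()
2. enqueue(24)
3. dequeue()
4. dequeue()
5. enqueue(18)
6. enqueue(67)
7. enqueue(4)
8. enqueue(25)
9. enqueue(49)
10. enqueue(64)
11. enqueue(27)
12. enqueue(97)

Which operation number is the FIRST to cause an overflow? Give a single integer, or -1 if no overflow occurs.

Answer: 10

Derivation:
1. dequeue(): empty, no-op, size=0
2. enqueue(24): size=1
3. dequeue(): size=0
4. dequeue(): empty, no-op, size=0
5. enqueue(18): size=1
6. enqueue(67): size=2
7. enqueue(4): size=3
8. enqueue(25): size=4
9. enqueue(49): size=5
10. enqueue(64): size=5=cap → OVERFLOW (fail)
11. enqueue(27): size=5=cap → OVERFLOW (fail)
12. enqueue(97): size=5=cap → OVERFLOW (fail)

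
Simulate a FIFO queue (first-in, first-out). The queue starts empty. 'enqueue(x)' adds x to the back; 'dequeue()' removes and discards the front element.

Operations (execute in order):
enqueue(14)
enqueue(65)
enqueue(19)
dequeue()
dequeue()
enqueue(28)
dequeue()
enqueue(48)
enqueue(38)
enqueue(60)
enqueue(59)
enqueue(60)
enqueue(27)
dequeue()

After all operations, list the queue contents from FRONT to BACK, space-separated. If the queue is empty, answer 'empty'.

Answer: 48 38 60 59 60 27

Derivation:
enqueue(14): [14]
enqueue(65): [14, 65]
enqueue(19): [14, 65, 19]
dequeue(): [65, 19]
dequeue(): [19]
enqueue(28): [19, 28]
dequeue(): [28]
enqueue(48): [28, 48]
enqueue(38): [28, 48, 38]
enqueue(60): [28, 48, 38, 60]
enqueue(59): [28, 48, 38, 60, 59]
enqueue(60): [28, 48, 38, 60, 59, 60]
enqueue(27): [28, 48, 38, 60, 59, 60, 27]
dequeue(): [48, 38, 60, 59, 60, 27]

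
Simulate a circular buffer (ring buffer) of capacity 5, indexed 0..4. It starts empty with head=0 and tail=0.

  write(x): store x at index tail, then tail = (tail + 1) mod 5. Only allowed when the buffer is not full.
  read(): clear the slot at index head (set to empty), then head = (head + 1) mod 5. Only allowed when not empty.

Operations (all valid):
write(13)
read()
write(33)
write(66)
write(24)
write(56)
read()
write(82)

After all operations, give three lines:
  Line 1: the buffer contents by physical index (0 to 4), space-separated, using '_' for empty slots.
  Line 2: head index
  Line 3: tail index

write(13): buf=[13 _ _ _ _], head=0, tail=1, size=1
read(): buf=[_ _ _ _ _], head=1, tail=1, size=0
write(33): buf=[_ 33 _ _ _], head=1, tail=2, size=1
write(66): buf=[_ 33 66 _ _], head=1, tail=3, size=2
write(24): buf=[_ 33 66 24 _], head=1, tail=4, size=3
write(56): buf=[_ 33 66 24 56], head=1, tail=0, size=4
read(): buf=[_ _ 66 24 56], head=2, tail=0, size=3
write(82): buf=[82 _ 66 24 56], head=2, tail=1, size=4

Answer: 82 _ 66 24 56
2
1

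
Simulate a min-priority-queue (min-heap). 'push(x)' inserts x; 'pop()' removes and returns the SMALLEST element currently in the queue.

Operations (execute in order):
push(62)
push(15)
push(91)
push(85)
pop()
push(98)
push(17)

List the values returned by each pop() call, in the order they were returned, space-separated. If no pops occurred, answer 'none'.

push(62): heap contents = [62]
push(15): heap contents = [15, 62]
push(91): heap contents = [15, 62, 91]
push(85): heap contents = [15, 62, 85, 91]
pop() → 15: heap contents = [62, 85, 91]
push(98): heap contents = [62, 85, 91, 98]
push(17): heap contents = [17, 62, 85, 91, 98]

Answer: 15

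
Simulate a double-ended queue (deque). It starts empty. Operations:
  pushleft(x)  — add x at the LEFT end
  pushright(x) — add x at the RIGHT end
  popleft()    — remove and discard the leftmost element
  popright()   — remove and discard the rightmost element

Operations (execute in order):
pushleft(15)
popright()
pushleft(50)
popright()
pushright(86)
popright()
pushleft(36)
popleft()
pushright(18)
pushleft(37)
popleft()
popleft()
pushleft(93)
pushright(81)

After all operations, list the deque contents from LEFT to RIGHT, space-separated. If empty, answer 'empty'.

pushleft(15): [15]
popright(): []
pushleft(50): [50]
popright(): []
pushright(86): [86]
popright(): []
pushleft(36): [36]
popleft(): []
pushright(18): [18]
pushleft(37): [37, 18]
popleft(): [18]
popleft(): []
pushleft(93): [93]
pushright(81): [93, 81]

Answer: 93 81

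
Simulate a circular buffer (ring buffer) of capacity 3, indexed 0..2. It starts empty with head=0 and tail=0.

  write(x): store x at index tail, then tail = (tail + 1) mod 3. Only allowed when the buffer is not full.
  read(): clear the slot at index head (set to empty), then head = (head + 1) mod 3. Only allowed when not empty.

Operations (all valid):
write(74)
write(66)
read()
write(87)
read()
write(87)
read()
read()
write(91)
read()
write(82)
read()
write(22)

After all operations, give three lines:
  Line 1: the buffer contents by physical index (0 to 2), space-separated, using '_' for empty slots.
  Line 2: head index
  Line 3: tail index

write(74): buf=[74 _ _], head=0, tail=1, size=1
write(66): buf=[74 66 _], head=0, tail=2, size=2
read(): buf=[_ 66 _], head=1, tail=2, size=1
write(87): buf=[_ 66 87], head=1, tail=0, size=2
read(): buf=[_ _ 87], head=2, tail=0, size=1
write(87): buf=[87 _ 87], head=2, tail=1, size=2
read(): buf=[87 _ _], head=0, tail=1, size=1
read(): buf=[_ _ _], head=1, tail=1, size=0
write(91): buf=[_ 91 _], head=1, tail=2, size=1
read(): buf=[_ _ _], head=2, tail=2, size=0
write(82): buf=[_ _ 82], head=2, tail=0, size=1
read(): buf=[_ _ _], head=0, tail=0, size=0
write(22): buf=[22 _ _], head=0, tail=1, size=1

Answer: 22 _ _
0
1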